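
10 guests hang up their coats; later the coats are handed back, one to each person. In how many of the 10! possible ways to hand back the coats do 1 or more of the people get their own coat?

2293839

Sum C(10,i)·!(10-i) for i = 1..10:
  i=1: C(10,1)·!9 = 10·133496 = 1334960
  i=2: C(10,2)·!8 = 45·14833 = 667485
  i=3: C(10,3)·!7 = 120·1854 = 222480
  i=4: C(10,4)·!6 = 210·265 = 55650
  i=5: C(10,5)·!5 = 252·44 = 11088
  i=6: C(10,6)·!4 = 210·9 = 1890
  i=7: C(10,7)·!3 = 120·2 = 240
  i=8: C(10,8)·!2 = 45·1 = 45
  i=9: C(10,9)·!1 = 10·0 = 0
  i=10: C(10,10)·!0 = 1·1 = 1
Total = 2293839.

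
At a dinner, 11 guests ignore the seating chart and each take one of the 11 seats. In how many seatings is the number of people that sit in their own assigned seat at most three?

39158866

Sum C(11,i)·!(11-i) for i = 0..3:
  i=0: C(11,0)·!11 = 1·14684570 = 14684570
  i=1: C(11,1)·!10 = 11·1334961 = 14684571
  i=2: C(11,2)·!9 = 55·133496 = 7342280
  i=3: C(11,3)·!8 = 165·14833 = 2447445
Total = 39158866.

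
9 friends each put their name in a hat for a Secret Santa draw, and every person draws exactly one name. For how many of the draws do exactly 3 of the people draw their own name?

22260

Pick the 3 fixed positions: C(9,3) = 84 ways.
The other 6 form a derangement: !6 = 265.
Total: 84 × 265 = 22260.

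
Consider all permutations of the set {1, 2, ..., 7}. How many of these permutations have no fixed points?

By inclusion-exclusion, !7 = Σ (-1)^k · 7!/k! for k=0..7
= 7! - 7!/1! + 7!/2! - 7!/3! + 7!/4! - 7!/5! + 7!/6! - 7!/7!
= 5040 - 5040 + 2520 - 840 + 210 - 42 + 7 - 1
= 1854

1854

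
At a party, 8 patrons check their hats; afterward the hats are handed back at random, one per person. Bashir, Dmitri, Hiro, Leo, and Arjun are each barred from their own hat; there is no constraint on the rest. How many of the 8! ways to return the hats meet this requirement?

Let A_j be the event that the j-th constrained one is fixed. By inclusion-exclusion over the 5 events:
Σ_{j=0}^{5} (-1)^j C(5,j)(8-j)!
= C(5,0)·8! - C(5,1)·7! + C(5,2)·6! - C(5,3)·5! + C(5,4)·4! - C(5,5)·3!
= 40320 - 25200 + 7200 - 1200 + 120 - 6
= 21234

21234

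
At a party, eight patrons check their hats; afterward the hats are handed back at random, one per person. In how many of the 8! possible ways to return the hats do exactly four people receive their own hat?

Choose which 4 of the 8 are fixed: C(8,4) = 70.
The other 4 form a derangement: !4 = 9.
Total: 70 × 9 = 630.

630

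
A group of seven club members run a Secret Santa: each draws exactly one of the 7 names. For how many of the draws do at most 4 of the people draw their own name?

5018

Sum C(7,i)·!(7-i) for i = 0..4:
  i=0: C(7,0)·!7 = 1·1854 = 1854
  i=1: C(7,1)·!6 = 7·265 = 1855
  i=2: C(7,2)·!5 = 21·44 = 924
  i=3: C(7,3)·!4 = 35·9 = 315
  i=4: C(7,4)·!3 = 35·2 = 70
Total = 5018.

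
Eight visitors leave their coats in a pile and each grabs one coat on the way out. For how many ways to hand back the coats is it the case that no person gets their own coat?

14833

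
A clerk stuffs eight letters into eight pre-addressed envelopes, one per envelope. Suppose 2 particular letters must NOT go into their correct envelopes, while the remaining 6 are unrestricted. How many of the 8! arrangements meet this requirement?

Let A_j be the event that the j-th constrained one is fixed. By inclusion-exclusion over the 2 events:
Σ_{j=0}^{2} (-1)^j C(2,j)(8-j)!
= C(2,0)·8! - C(2,1)·7! + C(2,2)·6!
= 40320 - 10080 + 720
= 30960

30960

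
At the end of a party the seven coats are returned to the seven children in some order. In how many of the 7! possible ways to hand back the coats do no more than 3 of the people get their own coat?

# with exactly i fixed is C(7,i)·!(7-i); sum over i=0..3:
  i=0: C(7,0)·!7 = 1·1854 = 1854
  i=1: C(7,1)·!6 = 7·265 = 1855
  i=2: C(7,2)·!5 = 21·44 = 924
  i=3: C(7,3)·!4 = 35·9 = 315
Total = 4948.

4948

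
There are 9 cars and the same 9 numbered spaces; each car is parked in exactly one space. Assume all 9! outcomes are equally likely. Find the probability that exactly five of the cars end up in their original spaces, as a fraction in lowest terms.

Favorable outcomes: C(9,5)·!4 = 126·9 = 1134.
Total outcomes: 9! = 362880.
Probability = 1134/362880 = 1/320.

1/320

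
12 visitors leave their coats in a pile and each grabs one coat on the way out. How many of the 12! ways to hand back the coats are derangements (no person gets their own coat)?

176214841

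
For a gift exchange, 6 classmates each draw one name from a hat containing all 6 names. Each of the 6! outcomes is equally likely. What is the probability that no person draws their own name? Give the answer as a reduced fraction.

53/144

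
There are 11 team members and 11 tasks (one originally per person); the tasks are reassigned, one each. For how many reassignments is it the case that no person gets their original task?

Recurrence: !11 = 10·(!10 + !9).
!11 = 10·(1334961 + 133496) = 10·1468457 = 14684570

14684570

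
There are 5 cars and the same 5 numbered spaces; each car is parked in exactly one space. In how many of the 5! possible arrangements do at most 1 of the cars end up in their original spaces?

# with exactly i fixed is C(5,i)·!(5-i); sum over i=0..1:
  i=0: C(5,0)·!5 = 1·44 = 44
  i=1: C(5,1)·!4 = 5·9 = 45
Total = 89.

89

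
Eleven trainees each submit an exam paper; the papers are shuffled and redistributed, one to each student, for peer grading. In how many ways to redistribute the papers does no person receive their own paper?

14684570

The number of derangements of 11 is !11 = Σ_{k=0}^{11} (-1)^k·11!/k!
= 11! - 11!/1! + 11!/2! - 11!/3! + 11!/4! - 11!/5! + 11!/6! - 11!/7! + 11!/8! - 11!/9! + 11!/10! - 11!/11!
= 39916800 - 39916800 + 19958400 - 6652800 + 1663200 - 332640 + 55440 - 7920 + 990 - 110 + 11 - 1
= 14684570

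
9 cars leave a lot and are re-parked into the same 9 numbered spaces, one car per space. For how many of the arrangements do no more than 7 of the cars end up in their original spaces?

362879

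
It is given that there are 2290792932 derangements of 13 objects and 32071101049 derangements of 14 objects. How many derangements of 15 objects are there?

!15 = (15-1)·(!14 + !13) = 14·(32071101049 + 2290792932) = 14·34361893981 = 481066515734.

481066515734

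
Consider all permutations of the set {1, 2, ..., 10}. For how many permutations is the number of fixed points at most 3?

3559886

# with exactly i fixed is C(10,i)·!(10-i); sum over i=0..3:
  i=0: C(10,0)·!10 = 1·1334961 = 1334961
  i=1: C(10,1)·!9 = 10·133496 = 1334960
  i=2: C(10,2)·!8 = 45·14833 = 667485
  i=3: C(10,3)·!7 = 120·1854 = 222480
Total = 3559886.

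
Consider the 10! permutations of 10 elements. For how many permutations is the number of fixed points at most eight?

# with exactly i fixed is C(10,i)·!(10-i); sum over i=0..8:
  i=0: C(10,0)·!10 = 1·1334961 = 1334961
  i=1: C(10,1)·!9 = 10·133496 = 1334960
  i=2: C(10,2)·!8 = 45·14833 = 667485
  i=3: C(10,3)·!7 = 120·1854 = 222480
  i=4: C(10,4)·!6 = 210·265 = 55650
  i=5: C(10,5)·!5 = 252·44 = 11088
  i=6: C(10,6)·!4 = 210·9 = 1890
  i=7: C(10,7)·!3 = 120·2 = 240
  i=8: C(10,8)·!2 = 45·1 = 45
Total = 3628799.

3628799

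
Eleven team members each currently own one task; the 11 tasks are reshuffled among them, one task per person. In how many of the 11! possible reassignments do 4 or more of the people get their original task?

757934

# with exactly i fixed is C(11,i)·!(11-i); sum over i=4..11:
  i=4: C(11,4)·!7 = 330·1854 = 611820
  i=5: C(11,5)·!6 = 462·265 = 122430
  i=6: C(11,6)·!5 = 462·44 = 20328
  i=7: C(11,7)·!4 = 330·9 = 2970
  i=8: C(11,8)·!3 = 165·2 = 330
  i=9: C(11,9)·!2 = 55·1 = 55
  i=10: C(11,10)·!1 = 11·0 = 0
  i=11: C(11,11)·!0 = 1·1 = 1
Total = 757934.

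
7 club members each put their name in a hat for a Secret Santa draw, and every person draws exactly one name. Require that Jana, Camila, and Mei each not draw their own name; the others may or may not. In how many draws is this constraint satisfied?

3216

Inclusion-exclusion on the 3 forbidden self-matches:
Σ_{j=0}^{3} (-1)^j C(3,j)(7-j)!
= C(3,0)·7! - C(3,1)·6! + C(3,2)·5! - C(3,3)·4!
= 5040 - 2160 + 360 - 24
= 3216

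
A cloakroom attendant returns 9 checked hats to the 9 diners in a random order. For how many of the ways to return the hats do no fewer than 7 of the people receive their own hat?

# with exactly i fixed is C(9,i)·!(9-i); sum over i=7..9:
  i=7: C(9,7)·!2 = 36·1 = 36
  i=8: C(9,8)·!1 = 9·0 = 0
  i=9: C(9,9)·!0 = 1·1 = 1
Total = 37.

37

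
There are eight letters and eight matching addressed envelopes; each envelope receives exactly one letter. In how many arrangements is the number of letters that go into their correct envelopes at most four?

# with exactly i fixed is C(8,i)·!(8-i); sum over i=0..4:
  i=0: C(8,0)·!8 = 1·14833 = 14833
  i=1: C(8,1)·!7 = 8·1854 = 14832
  i=2: C(8,2)·!6 = 28·265 = 7420
  i=3: C(8,3)·!5 = 56·44 = 2464
  i=4: C(8,4)·!4 = 70·9 = 630
Total = 40179.

40179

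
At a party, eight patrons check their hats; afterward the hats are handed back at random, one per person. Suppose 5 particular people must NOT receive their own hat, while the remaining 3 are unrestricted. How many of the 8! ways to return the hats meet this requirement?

21234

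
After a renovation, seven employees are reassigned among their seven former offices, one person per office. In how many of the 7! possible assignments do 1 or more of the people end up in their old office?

3186

# with exactly i fixed is C(7,i)·!(7-i); sum over i=1..7:
  i=1: C(7,1)·!6 = 7·265 = 1855
  i=2: C(7,2)·!5 = 21·44 = 924
  i=3: C(7,3)·!4 = 35·9 = 315
  i=4: C(7,4)·!3 = 35·2 = 70
  i=5: C(7,5)·!2 = 21·1 = 21
  i=6: C(7,6)·!1 = 7·0 = 0
  i=7: C(7,7)·!0 = 1·1 = 1
Total = 3186.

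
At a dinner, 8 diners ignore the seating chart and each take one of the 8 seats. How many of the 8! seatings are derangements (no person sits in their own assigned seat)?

14833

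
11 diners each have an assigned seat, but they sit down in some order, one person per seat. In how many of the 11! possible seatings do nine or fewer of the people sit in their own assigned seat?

Sum C(11,i)·!(11-i) for i = 0..9:
  i=0: C(11,0)·!11 = 1·14684570 = 14684570
  i=1: C(11,1)·!10 = 11·1334961 = 14684571
  i=2: C(11,2)·!9 = 55·133496 = 7342280
  i=3: C(11,3)·!8 = 165·14833 = 2447445
  i=4: C(11,4)·!7 = 330·1854 = 611820
  i=5: C(11,5)·!6 = 462·265 = 122430
  i=6: C(11,6)·!5 = 462·44 = 20328
  i=7: C(11,7)·!4 = 330·9 = 2970
  i=8: C(11,8)·!3 = 165·2 = 330
  i=9: C(11,9)·!2 = 55·1 = 55
Total = 39916799.

39916799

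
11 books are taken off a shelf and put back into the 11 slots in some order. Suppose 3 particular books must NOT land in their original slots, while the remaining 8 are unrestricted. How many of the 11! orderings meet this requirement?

30078720

Let A_j be the event that the j-th constrained one is fixed. By inclusion-exclusion over the 3 events:
Σ_{j=0}^{3} (-1)^j C(3,j)(11-j)!
= C(3,0)·11! - C(3,1)·10! + C(3,2)·9! - C(3,3)·8!
= 39916800 - 10886400 + 1088640 - 40320
= 30078720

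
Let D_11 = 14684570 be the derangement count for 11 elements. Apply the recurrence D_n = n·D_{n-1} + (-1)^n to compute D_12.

176214841

D_12 = 12·14684570 + 1 = 176214841.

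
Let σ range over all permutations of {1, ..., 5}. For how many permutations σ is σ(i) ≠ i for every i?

Recurrence: !5 = 4·(!4 + !3).
!5 = 4·(9 + 2) = 4·11 = 44

44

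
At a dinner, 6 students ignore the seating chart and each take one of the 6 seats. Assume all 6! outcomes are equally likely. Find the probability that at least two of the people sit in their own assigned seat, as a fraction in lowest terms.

Favorable outcomes: Σ_{i≥2} C(6,i)·!(6-i) = 15·9 + 20·2 + 15·1 + 6·0 + 1·1 = 191.
Total outcomes: 6! = 720.
Probability = 191/720 = 191/720.

191/720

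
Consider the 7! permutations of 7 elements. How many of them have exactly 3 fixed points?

Choose which 3 of the 7 are fixed: C(7,3) = 35.
The remaining 4 must be deranged: !4 = 9.
Total: 35 × 9 = 315.

315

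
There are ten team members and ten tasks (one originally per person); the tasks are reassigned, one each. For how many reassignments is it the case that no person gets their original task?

1334961

!10 = 10! · Σ_{k=0}^{10} (-1)^k/k!
= 10! - 10!/1! + 10!/2! - 10!/3! + 10!/4! - 10!/5! + 10!/6! - 10!/7! + 10!/8! - 10!/9! + 10!/10!
= 3628800 - 3628800 + 1814400 - 604800 + 151200 - 30240 + 5040 - 720 + 90 - 10 + 1
= 1334961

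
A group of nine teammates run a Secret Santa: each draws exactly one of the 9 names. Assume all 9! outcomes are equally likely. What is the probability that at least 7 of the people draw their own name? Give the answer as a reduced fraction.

Favorable outcomes: Σ_{i≥7} C(9,i)·!(9-i) = 36·1 + 9·0 + 1·1 = 37.
Total outcomes: 9! = 362880.
Probability = 37/362880 = 37/362880.

37/362880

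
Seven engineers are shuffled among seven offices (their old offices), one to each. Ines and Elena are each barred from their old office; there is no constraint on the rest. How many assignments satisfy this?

Inclusion-exclusion on the 2 forbidden self-matches:
Σ_{j=0}^{2} (-1)^j C(2,j)(7-j)!
= C(2,0)·7! - C(2,1)·6! + C(2,2)·5!
= 5040 - 1440 + 120
= 3720

3720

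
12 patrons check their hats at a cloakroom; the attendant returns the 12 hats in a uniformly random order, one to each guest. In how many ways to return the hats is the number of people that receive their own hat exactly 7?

34848

Choose which 7 of the 12 are fixed: C(12,7) = 792.
The other 5 form a derangement: !5 = 44.
Total: 792 × 44 = 34848.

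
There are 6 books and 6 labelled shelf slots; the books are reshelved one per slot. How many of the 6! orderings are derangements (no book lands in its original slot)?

!6 = 6! · Σ_{k=0}^{6} (-1)^k/k!
= 6! - 6!/1! + 6!/2! - 6!/3! + 6!/4! - 6!/5! + 6!/6!
= 720 - 720 + 360 - 120 + 30 - 6 + 1
= 265

265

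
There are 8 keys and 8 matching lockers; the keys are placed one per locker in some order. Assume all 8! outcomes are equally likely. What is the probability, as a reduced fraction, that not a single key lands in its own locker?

2119/5760

Favorable outcomes: !8 = 14833.
Total outcomes: 8! = 40320.
Probability = 14833/40320 = 2119/5760.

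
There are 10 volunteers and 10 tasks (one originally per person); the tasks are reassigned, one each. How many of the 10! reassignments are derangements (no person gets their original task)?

Recurrence: !10 = 9·(!9 + !8).
!10 = 9·(133496 + 14833) = 9·148329 = 1334961

1334961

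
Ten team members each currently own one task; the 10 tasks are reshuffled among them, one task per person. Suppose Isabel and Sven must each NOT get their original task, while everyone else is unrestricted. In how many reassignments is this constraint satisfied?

Let A_j be the event that the j-th constrained one is fixed. By inclusion-exclusion over the 2 events:
Σ_{j=0}^{2} (-1)^j C(2,j)(10-j)!
= C(2,0)·10! - C(2,1)·9! + C(2,2)·8!
= 3628800 - 725760 + 40320
= 2943360

2943360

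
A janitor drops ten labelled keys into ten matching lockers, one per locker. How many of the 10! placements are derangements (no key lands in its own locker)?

1334961

The number of derangements of 10 is !10 = Σ_{k=0}^{10} (-1)^k·10!/k!
= 10! - 10!/1! + 10!/2! - 10!/3! + 10!/4! - 10!/5! + 10!/6! - 10!/7! + 10!/8! - 10!/9! + 10!/10!
= 3628800 - 3628800 + 1814400 - 604800 + 151200 - 30240 + 5040 - 720 + 90 - 10 + 1
= 1334961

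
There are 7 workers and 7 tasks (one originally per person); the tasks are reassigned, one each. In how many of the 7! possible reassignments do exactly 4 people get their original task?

Choose which 4 of the 7 are fixed: C(7,4) = 35.
The remaining 3 must be deranged: !3 = 2.
Total: 35 × 2 = 70.

70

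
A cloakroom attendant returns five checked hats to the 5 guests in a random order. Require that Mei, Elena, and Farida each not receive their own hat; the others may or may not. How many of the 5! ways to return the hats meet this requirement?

64

Inclusion-exclusion on the 3 forbidden self-matches:
Σ_{j=0}^{3} (-1)^j C(3,j)(5-j)!
= C(3,0)·5! - C(3,1)·4! + C(3,2)·3! - C(3,3)·2!
= 120 - 72 + 18 - 2
= 64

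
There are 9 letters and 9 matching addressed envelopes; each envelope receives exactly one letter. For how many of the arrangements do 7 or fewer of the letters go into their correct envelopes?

# with exactly i fixed is C(9,i)·!(9-i); sum over i=0..7:
  i=0: C(9,0)·!9 = 1·133496 = 133496
  i=1: C(9,1)·!8 = 9·14833 = 133497
  i=2: C(9,2)·!7 = 36·1854 = 66744
  i=3: C(9,3)·!6 = 84·265 = 22260
  i=4: C(9,4)·!5 = 126·44 = 5544
  i=5: C(9,5)·!4 = 126·9 = 1134
  i=6: C(9,6)·!3 = 84·2 = 168
  i=7: C(9,7)·!2 = 36·1 = 36
Total = 362879.

362879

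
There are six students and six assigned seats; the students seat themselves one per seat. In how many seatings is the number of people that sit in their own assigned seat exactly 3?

40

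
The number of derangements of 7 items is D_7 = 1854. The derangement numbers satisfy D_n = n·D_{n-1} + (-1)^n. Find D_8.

D_8 = 8·1854 + 1 = 14833.

14833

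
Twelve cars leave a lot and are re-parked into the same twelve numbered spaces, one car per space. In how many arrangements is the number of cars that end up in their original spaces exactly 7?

Pick the 7 fixed positions: C(12,7) = 792 ways.
The remaining 5 must be deranged: !5 = 44.
Total: 792 × 44 = 34848.

34848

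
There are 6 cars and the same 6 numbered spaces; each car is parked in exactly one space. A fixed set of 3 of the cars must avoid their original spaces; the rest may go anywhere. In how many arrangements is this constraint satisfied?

426

Inclusion-exclusion on the 3 forbidden self-matches:
Σ_{j=0}^{3} (-1)^j C(3,j)(6-j)!
= C(3,0)·6! - C(3,1)·5! + C(3,2)·4! - C(3,3)·3!
= 720 - 360 + 72 - 6
= 426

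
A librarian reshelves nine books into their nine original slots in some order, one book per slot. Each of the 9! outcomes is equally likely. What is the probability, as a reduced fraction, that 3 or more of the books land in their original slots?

29143/362880

Favorable outcomes: Σ_{i≥3} C(9,i)·!(9-i) = 84·265 + 126·44 + 126·9 + 84·2 + 36·1 + 9·0 + 1·1 = 29143.
Total outcomes: 9! = 362880.
Probability = 29143/362880 = 29143/362880.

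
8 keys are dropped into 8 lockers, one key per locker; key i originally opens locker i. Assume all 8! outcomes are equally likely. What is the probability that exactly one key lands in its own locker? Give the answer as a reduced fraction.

103/280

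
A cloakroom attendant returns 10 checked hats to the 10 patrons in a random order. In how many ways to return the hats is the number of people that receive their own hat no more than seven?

Sum C(10,i)·!(10-i) for i = 0..7:
  i=0: C(10,0)·!10 = 1·1334961 = 1334961
  i=1: C(10,1)·!9 = 10·133496 = 1334960
  i=2: C(10,2)·!8 = 45·14833 = 667485
  i=3: C(10,3)·!7 = 120·1854 = 222480
  i=4: C(10,4)·!6 = 210·265 = 55650
  i=5: C(10,5)·!5 = 252·44 = 11088
  i=6: C(10,6)·!4 = 210·9 = 1890
  i=7: C(10,7)·!3 = 120·2 = 240
Total = 3628754.

3628754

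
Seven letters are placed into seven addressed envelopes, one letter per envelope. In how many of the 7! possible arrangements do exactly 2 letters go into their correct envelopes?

Pick the 2 fixed positions: C(7,2) = 21 ways.
The other 5 form a derangement: !5 = 44.
Total: 21 × 44 = 924.

924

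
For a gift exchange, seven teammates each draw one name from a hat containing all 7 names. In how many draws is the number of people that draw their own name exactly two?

Pick the 2 fixed positions: C(7,2) = 21 ways.
The remaining 5 must be deranged: !5 = 44.
Total: 21 × 44 = 924.

924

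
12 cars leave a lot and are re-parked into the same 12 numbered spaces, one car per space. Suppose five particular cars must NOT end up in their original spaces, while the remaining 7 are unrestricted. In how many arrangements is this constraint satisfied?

Inclusion-exclusion on the 5 forbidden self-matches:
Σ_{j=0}^{5} (-1)^j C(5,j)(12-j)!
= C(5,0)·12! - C(5,1)·11! + C(5,2)·10! - C(5,3)·9! + C(5,4)·8! - C(5,5)·7!
= 479001600 - 199584000 + 36288000 - 3628800 + 201600 - 5040
= 312273360

312273360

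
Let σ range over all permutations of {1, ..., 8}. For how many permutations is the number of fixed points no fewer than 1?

Sum C(8,i)·!(8-i) for i = 1..8:
  i=1: C(8,1)·!7 = 8·1854 = 14832
  i=2: C(8,2)·!6 = 28·265 = 7420
  i=3: C(8,3)·!5 = 56·44 = 2464
  i=4: C(8,4)·!4 = 70·9 = 630
  i=5: C(8,5)·!3 = 56·2 = 112
  i=6: C(8,6)·!2 = 28·1 = 28
  i=7: C(8,7)·!1 = 8·0 = 0
  i=8: C(8,8)·!0 = 1·1 = 1
Total = 25487.

25487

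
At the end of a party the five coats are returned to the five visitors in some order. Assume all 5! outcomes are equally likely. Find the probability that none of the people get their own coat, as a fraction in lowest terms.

11/30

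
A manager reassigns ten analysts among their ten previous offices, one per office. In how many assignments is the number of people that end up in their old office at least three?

291394

# with exactly i fixed is C(10,i)·!(10-i); sum over i=3..10:
  i=3: C(10,3)·!7 = 120·1854 = 222480
  i=4: C(10,4)·!6 = 210·265 = 55650
  i=5: C(10,5)·!5 = 252·44 = 11088
  i=6: C(10,6)·!4 = 210·9 = 1890
  i=7: C(10,7)·!3 = 120·2 = 240
  i=8: C(10,8)·!2 = 45·1 = 45
  i=9: C(10,9)·!1 = 10·0 = 0
  i=10: C(10,10)·!0 = 1·1 = 1
Total = 291394.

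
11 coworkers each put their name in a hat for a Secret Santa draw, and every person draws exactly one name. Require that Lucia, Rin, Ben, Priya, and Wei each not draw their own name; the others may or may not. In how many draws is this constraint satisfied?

25022880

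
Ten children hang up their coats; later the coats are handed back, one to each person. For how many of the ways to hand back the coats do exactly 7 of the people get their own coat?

240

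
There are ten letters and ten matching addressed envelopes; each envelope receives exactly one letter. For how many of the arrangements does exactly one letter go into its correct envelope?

1334960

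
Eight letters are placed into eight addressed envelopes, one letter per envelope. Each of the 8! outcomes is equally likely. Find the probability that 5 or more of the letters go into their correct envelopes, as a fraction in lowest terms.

47/13440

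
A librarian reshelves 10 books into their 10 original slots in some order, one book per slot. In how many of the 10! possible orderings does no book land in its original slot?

!10 is the nearest integer to 10!/e.
10! = 3628800, and 3628800/e ≈ 1334960.92, so !10 = 1334961.

1334961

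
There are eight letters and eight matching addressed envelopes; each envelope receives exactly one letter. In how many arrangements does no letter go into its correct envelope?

14833

!8 is the nearest integer to 8!/e.
8! = 40320, and 40320/e ≈ 14832.90, so !8 = 14833.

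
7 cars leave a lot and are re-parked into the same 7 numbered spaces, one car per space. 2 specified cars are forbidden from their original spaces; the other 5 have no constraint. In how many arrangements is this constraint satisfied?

3720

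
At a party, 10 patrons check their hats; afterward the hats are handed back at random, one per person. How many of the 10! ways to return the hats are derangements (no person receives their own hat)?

By inclusion-exclusion, !10 = Σ (-1)^k · 10!/k! for k=0..10
= 10! - 10!/1! + 10!/2! - 10!/3! + 10!/4! - 10!/5! + 10!/6! - 10!/7! + 10!/8! - 10!/9! + 10!/10!
= 3628800 - 3628800 + 1814400 - 604800 + 151200 - 30240 + 5040 - 720 + 90 - 10 + 1
= 1334961

1334961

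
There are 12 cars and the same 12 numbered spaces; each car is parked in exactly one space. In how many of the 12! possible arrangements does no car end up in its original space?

Use !n = n·!(n-1) + (-1)^n.
!12 = 12·14684570 + 1 = 176214841

176214841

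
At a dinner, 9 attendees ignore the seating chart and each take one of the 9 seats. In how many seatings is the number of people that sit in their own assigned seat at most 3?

355997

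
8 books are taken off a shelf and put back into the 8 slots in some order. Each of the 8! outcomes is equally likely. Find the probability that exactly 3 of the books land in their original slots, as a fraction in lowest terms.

11/180

Favorable outcomes: C(8,3)·!5 = 56·44 = 2464.
Total outcomes: 8! = 40320.
Probability = 2464/40320 = 11/180.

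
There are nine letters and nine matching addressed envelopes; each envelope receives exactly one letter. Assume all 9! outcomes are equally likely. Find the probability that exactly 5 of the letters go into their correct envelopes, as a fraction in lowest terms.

Favorable outcomes: C(9,5)·!4 = 126·9 = 1134.
Total outcomes: 9! = 362880.
Probability = 1134/362880 = 1/320.

1/320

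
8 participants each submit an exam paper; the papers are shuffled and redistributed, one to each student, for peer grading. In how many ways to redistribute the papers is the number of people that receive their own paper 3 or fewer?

39549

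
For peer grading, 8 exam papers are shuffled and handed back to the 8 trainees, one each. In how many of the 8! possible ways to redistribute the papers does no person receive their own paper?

The number of derangements of 8 is !8 = Σ_{k=0}^{8} (-1)^k·8!/k!
= 8! - 8!/1! + 8!/2! - 8!/3! + 8!/4! - 8!/5! + 8!/6! - 8!/7! + 8!/8!
= 40320 - 40320 + 20160 - 6720 + 1680 - 336 + 56 - 8 + 1
= 14833

14833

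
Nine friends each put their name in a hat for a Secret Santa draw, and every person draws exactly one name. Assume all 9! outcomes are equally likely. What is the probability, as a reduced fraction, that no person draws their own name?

16687/45360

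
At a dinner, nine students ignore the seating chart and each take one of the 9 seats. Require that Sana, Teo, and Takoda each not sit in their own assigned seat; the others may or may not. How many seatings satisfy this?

256320

Inclusion-exclusion on the 3 forbidden self-matches:
Σ_{j=0}^{3} (-1)^j C(3,j)(9-j)!
= C(3,0)·9! - C(3,1)·8! + C(3,2)·7! - C(3,3)·6!
= 362880 - 120960 + 15120 - 720
= 256320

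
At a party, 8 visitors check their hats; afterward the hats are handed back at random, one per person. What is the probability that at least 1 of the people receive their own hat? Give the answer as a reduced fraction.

Favorable outcomes: Σ_{i≥1} C(8,i)·!(8-i) = 8·1854 + 28·265 + 56·44 + 70·9 + 56·2 + 28·1 + 8·0 + 1·1 = 25487.
Total outcomes: 8! = 40320.
Probability = 25487/40320 = 3641/5760.

3641/5760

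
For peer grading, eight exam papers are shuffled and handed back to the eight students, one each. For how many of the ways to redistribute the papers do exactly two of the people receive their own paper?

7420

Choose which 2 of the 8 are fixed: C(8,2) = 28.
The remaining 6 must be deranged: !6 = 265.
Total: 28 × 265 = 7420.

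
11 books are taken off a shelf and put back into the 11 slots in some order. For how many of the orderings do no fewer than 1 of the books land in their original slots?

25232230

# with exactly i fixed is C(11,i)·!(11-i); sum over i=1..11:
  i=1: C(11,1)·!10 = 11·1334961 = 14684571
  i=2: C(11,2)·!9 = 55·133496 = 7342280
  i=3: C(11,3)·!8 = 165·14833 = 2447445
  i=4: C(11,4)·!7 = 330·1854 = 611820
  i=5: C(11,5)·!6 = 462·265 = 122430
  i=6: C(11,6)·!5 = 462·44 = 20328
  i=7: C(11,7)·!4 = 330·9 = 2970
  i=8: C(11,8)·!3 = 165·2 = 330
  i=9: C(11,9)·!2 = 55·1 = 55
  i=10: C(11,10)·!1 = 11·0 = 0
  i=11: C(11,11)·!0 = 1·1 = 1
Total = 25232230.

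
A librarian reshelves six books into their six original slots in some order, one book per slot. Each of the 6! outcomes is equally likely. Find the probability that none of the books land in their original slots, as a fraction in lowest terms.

Favorable outcomes: !6 = 265.
Total outcomes: 6! = 720.
Probability = 265/720 = 53/144.

53/144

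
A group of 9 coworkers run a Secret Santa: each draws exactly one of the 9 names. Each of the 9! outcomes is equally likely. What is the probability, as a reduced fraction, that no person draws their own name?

16687/45360

Favorable outcomes: !9 = 133496.
Total outcomes: 9! = 362880.
Probability = 133496/362880 = 16687/45360.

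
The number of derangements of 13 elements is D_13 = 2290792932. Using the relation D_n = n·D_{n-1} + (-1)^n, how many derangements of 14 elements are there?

D_14 = 14·2290792932 + 1 = 32071101049.

32071101049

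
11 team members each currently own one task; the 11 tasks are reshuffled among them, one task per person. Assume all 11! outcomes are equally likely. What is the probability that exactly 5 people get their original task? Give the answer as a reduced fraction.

53/17280

Favorable outcomes: C(11,5)·!6 = 462·265 = 122430.
Total outcomes: 11! = 39916800.
Probability = 122430/39916800 = 53/17280.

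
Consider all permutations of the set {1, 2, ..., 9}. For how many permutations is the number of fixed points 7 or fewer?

# with exactly i fixed is C(9,i)·!(9-i); sum over i=0..7:
  i=0: C(9,0)·!9 = 1·133496 = 133496
  i=1: C(9,1)·!8 = 9·14833 = 133497
  i=2: C(9,2)·!7 = 36·1854 = 66744
  i=3: C(9,3)·!6 = 84·265 = 22260
  i=4: C(9,4)·!5 = 126·44 = 5544
  i=5: C(9,5)·!4 = 126·9 = 1134
  i=6: C(9,6)·!3 = 84·2 = 168
  i=7: C(9,7)·!2 = 36·1 = 36
Total = 362879.

362879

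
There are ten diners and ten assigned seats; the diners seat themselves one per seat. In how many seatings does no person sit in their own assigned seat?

1334961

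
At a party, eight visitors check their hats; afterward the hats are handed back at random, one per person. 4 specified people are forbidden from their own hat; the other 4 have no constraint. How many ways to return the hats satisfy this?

24024

Let A_j be the event that the j-th constrained one is fixed. By inclusion-exclusion over the 4 events:
Σ_{j=0}^{4} (-1)^j C(4,j)(8-j)!
= C(4,0)·8! - C(4,1)·7! + C(4,2)·6! - C(4,3)·5! + C(4,4)·4!
= 40320 - 20160 + 4320 - 480 + 24
= 24024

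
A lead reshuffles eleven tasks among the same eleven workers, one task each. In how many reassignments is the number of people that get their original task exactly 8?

330

Choose which 8 of the 11 are fixed: C(11,8) = 165.
The remaining 3 must be deranged: !3 = 2.
Total: 165 × 2 = 330.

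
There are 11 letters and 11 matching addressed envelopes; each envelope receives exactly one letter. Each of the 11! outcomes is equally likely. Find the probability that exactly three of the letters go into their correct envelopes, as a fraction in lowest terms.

2119/34560

Favorable outcomes: C(11,3)·!8 = 165·14833 = 2447445.
Total outcomes: 11! = 39916800.
Probability = 2447445/39916800 = 2119/34560.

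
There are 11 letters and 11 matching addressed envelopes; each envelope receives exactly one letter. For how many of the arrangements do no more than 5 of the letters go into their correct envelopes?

# with exactly i fixed is C(11,i)·!(11-i); sum over i=0..5:
  i=0: C(11,0)·!11 = 1·14684570 = 14684570
  i=1: C(11,1)·!10 = 11·1334961 = 14684571
  i=2: C(11,2)·!9 = 55·133496 = 7342280
  i=3: C(11,3)·!8 = 165·14833 = 2447445
  i=4: C(11,4)·!7 = 330·1854 = 611820
  i=5: C(11,5)·!6 = 462·265 = 122430
Total = 39893116.

39893116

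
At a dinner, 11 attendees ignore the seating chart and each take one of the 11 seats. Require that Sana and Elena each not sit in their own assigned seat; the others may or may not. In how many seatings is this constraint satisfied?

Let A_j be the event that the j-th constrained one is fixed. By inclusion-exclusion over the 2 events:
Σ_{j=0}^{2} (-1)^j C(2,j)(11-j)!
= C(2,0)·11! - C(2,1)·10! + C(2,2)·9!
= 39916800 - 7257600 + 362880
= 33022080

33022080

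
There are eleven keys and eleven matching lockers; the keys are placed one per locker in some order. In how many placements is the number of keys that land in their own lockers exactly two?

7342280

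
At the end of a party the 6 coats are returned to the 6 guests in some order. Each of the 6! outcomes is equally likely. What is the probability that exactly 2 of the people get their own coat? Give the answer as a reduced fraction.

Favorable outcomes: C(6,2)·!4 = 15·9 = 135.
Total outcomes: 6! = 720.
Probability = 135/720 = 3/16.

3/16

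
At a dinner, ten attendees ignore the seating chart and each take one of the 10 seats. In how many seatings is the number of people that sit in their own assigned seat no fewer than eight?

46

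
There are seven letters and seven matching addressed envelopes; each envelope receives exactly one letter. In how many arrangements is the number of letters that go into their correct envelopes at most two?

Sum C(7,i)·!(7-i) for i = 0..2:
  i=0: C(7,0)·!7 = 1·1854 = 1854
  i=1: C(7,1)·!6 = 7·265 = 1855
  i=2: C(7,2)·!5 = 21·44 = 924
Total = 4633.

4633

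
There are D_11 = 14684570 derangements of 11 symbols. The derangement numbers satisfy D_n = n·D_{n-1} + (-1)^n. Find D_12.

176214841

D_12 = 12·14684570 + 1 = 176214841.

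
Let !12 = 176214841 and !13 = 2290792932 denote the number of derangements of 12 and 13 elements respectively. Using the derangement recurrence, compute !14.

!14 = (14-1)·(!13 + !12) = 13·(2290792932 + 176214841) = 13·2467007773 = 32071101049.

32071101049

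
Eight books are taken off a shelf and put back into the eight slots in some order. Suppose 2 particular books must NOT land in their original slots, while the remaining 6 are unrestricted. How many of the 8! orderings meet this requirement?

Let A_j be the event that the j-th constrained one is fixed. By inclusion-exclusion over the 2 events:
Σ_{j=0}^{2} (-1)^j C(2,j)(8-j)!
= C(2,0)·8! - C(2,1)·7! + C(2,2)·6!
= 40320 - 10080 + 720
= 30960

30960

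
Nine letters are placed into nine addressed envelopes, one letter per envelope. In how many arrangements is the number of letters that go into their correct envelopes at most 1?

Sum C(9,i)·!(9-i) for i = 0..1:
  i=0: C(9,0)·!9 = 1·133496 = 133496
  i=1: C(9,1)·!8 = 9·14833 = 133497
Total = 266993.

266993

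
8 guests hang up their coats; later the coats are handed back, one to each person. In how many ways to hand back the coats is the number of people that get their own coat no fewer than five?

141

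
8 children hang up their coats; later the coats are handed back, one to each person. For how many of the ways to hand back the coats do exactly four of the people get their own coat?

630

Pick the 4 fixed positions: C(8,4) = 70 ways.
The remaining 4 must be deranged: !4 = 9.
Total: 70 × 9 = 630.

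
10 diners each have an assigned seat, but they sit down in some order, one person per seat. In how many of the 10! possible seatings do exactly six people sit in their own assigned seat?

Pick the 6 fixed positions: C(10,6) = 210 ways.
The other 4 form a derangement: !4 = 9.
Total: 210 × 9 = 1890.

1890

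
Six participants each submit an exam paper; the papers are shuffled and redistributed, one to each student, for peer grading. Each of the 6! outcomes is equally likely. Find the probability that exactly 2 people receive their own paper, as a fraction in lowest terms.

Favorable outcomes: C(6,2)·!4 = 15·9 = 135.
Total outcomes: 6! = 720.
Probability = 135/720 = 3/16.

3/16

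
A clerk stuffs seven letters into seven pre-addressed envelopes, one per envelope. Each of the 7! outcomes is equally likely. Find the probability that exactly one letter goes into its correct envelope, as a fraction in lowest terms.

53/144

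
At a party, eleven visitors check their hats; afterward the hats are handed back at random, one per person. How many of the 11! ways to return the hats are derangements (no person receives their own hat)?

14684570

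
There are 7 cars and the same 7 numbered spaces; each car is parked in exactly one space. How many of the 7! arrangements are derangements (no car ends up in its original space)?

1854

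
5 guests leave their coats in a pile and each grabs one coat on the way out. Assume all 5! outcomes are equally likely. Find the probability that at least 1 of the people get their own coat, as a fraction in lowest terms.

Favorable outcomes: Σ_{i≥1} C(5,i)·!(5-i) = 5·9 + 10·2 + 10·1 + 5·0 + 1·1 = 76.
Total outcomes: 5! = 120.
Probability = 76/120 = 19/30.

19/30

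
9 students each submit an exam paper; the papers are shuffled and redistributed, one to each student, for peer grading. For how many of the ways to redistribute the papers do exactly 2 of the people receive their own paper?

Choose which 2 of the 9 are fixed: C(9,2) = 36.
The other 7 form a derangement: !7 = 1854.
Total: 36 × 1854 = 66744.

66744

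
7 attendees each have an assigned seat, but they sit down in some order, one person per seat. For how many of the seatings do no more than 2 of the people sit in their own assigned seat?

4633

# with exactly i fixed is C(7,i)·!(7-i); sum over i=0..2:
  i=0: C(7,0)·!7 = 1·1854 = 1854
  i=1: C(7,1)·!6 = 7·265 = 1855
  i=2: C(7,2)·!5 = 21·44 = 924
Total = 4633.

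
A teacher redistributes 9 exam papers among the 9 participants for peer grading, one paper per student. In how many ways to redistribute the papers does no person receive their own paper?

133496

Recurrence: !9 = 9·!8 + (-1)^9.
!9 = 9·14833 - 1 = 133496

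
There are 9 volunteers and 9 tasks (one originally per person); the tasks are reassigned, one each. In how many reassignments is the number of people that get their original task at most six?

362843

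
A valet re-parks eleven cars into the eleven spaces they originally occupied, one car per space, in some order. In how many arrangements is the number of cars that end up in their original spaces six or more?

# with exactly i fixed is C(11,i)·!(11-i); sum over i=6..11:
  i=6: C(11,6)·!5 = 462·44 = 20328
  i=7: C(11,7)·!4 = 330·9 = 2970
  i=8: C(11,8)·!3 = 165·2 = 330
  i=9: C(11,9)·!2 = 55·1 = 55
  i=10: C(11,10)·!1 = 11·0 = 0
  i=11: C(11,11)·!0 = 1·1 = 1
Total = 23684.

23684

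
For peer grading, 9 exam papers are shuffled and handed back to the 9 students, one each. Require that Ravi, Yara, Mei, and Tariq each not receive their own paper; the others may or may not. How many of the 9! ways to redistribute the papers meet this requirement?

Inclusion-exclusion on the 4 forbidden self-matches:
Σ_{j=0}^{4} (-1)^j C(4,j)(9-j)!
= C(4,0)·9! - C(4,1)·8! + C(4,2)·7! - C(4,3)·6! + C(4,4)·5!
= 362880 - 161280 + 30240 - 2880 + 120
= 229080

229080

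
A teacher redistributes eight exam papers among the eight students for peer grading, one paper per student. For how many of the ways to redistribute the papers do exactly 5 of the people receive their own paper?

112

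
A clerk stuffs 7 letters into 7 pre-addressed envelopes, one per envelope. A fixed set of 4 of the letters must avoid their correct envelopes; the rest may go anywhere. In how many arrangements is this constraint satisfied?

2790

Let A_j be the event that the j-th constrained one is fixed. By inclusion-exclusion over the 4 events:
Σ_{j=0}^{4} (-1)^j C(4,j)(7-j)!
= C(4,0)·7! - C(4,1)·6! + C(4,2)·5! - C(4,3)·4! + C(4,4)·3!
= 5040 - 2880 + 720 - 96 + 6
= 2790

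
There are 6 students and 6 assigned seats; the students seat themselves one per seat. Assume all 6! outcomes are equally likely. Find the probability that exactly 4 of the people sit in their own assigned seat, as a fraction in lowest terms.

Favorable outcomes: C(6,4)·!2 = 15·1 = 15.
Total outcomes: 6! = 720.
Probability = 15/720 = 1/48.

1/48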